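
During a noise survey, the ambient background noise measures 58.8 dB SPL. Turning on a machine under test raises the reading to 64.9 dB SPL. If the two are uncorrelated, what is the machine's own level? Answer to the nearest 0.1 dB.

Background correction is a power subtraction:
L_src = 10·log₁₀(10^(64.9/10) − 10^(58.8/10)) = 10·log₁₀(2332000) = 63.7 dB SPL.

63.7 dB SPL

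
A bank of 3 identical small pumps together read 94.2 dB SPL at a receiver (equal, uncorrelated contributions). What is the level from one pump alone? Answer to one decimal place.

3 equal incoherent sources add 10·log₁₀(3) = 4.77 dB over one source.
L_one = 94.2 − 4.77 = 89.4 dB SPL.

89.4 dB SPL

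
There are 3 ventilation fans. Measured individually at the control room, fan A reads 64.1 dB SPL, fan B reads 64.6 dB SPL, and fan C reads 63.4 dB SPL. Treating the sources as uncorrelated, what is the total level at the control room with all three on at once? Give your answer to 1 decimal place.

Uncorrelated sources add in intensity (power), not in dB.
L_total = 10·log₁₀(10^(64.1/10) + 10^(64.6/10) + 10^(63.4/10)) = 10·log₁₀(7642000) = 68.8 dB SPL.

68.8 dB SPL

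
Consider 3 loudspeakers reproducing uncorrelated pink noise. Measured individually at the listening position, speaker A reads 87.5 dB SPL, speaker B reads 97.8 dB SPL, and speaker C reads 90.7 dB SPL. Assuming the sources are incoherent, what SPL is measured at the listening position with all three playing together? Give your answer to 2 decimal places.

Incoherent sources sum as intensities:
L_total = 10·log₁₀(10^(87.5/10) + 10^(97.8/10) + 10^(90.7/10)) = 10·log₁₀(7763000000) = 98.90 dB SPL.

98.90 dB SPL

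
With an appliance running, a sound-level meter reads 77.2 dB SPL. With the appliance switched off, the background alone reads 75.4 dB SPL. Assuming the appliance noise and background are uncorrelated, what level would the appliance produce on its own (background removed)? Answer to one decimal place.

72.5 dB SPL

Background correction is a power subtraction:
L_src = 10·log₁₀(10^(77.2/10) − 10^(75.4/10)) = 10·log₁₀(17810000) = 72.5 dB SPL.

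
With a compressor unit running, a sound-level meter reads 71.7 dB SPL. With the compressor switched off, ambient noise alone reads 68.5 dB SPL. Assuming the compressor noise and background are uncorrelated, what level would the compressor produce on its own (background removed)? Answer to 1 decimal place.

68.9 dB SPL

Remove the background by subtracting linear intensities:
L_src = 10·log₁₀(10^(71.7/10) − 10^(68.5/10)) = 10·log₁₀(7712000) = 68.9 dB SPL.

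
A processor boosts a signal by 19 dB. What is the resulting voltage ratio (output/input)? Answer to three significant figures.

8.91

Voltage ratio = 10^(dB/20).
10^(19/20) = 10^(0.9500) = 8.91.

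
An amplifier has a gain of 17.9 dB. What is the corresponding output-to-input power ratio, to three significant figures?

61.7

Power ratio = 10^(dB/10).
10^(17.9/10) = 10^(1.790) = 61.7.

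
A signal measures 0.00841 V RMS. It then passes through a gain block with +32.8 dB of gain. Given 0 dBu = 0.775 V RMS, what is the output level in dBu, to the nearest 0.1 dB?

-6.5 dBu

Input level: 20·log₁₀(0.00841/0.775) = -39.29 dBu.
Output: -39.29 + 32.8 = -6.5 dBu.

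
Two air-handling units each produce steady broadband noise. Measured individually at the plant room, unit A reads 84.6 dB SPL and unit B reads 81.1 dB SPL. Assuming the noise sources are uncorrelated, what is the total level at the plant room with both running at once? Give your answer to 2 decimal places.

86.20 dB SPL

Incoherent sources sum as intensities:
L_total = 10·log₁₀(10^(84.6/10) + 10^(81.1/10)) = 10·log₁₀(417200000) = 86.20 dB SPL.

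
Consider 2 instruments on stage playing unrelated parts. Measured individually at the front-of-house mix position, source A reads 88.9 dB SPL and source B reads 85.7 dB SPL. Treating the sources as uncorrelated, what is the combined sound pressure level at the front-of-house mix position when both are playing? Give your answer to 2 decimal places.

90.60 dB SPL

Uncorrelated sources add in intensity (power), not in dB.
L_total = 10·log₁₀(10^(88.9/10) + 10^(85.7/10)) = 10·log₁₀(1148000000) = 90.60 dB SPL.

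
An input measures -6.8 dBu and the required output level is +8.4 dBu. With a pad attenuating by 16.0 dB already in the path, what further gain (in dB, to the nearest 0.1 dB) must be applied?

31.2 dB

The required make-up gain is the shortfall in the dB sum.
G = +8.4 − (-6.8) + 16.0 = 31.2 dB.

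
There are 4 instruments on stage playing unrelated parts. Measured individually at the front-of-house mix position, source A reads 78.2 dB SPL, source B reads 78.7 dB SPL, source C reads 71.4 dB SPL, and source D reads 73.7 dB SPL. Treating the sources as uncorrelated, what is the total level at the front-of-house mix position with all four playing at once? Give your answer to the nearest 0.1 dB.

Add the sources as powers (linear), then convert back to dB:
L_total = 10·log₁₀(10^(78.2/10) + 10^(78.7/10) + 10^(71.4/10) + 10^(73.7/10)) = 10·log₁₀(177400000) = 82.5 dB SPL.

82.5 dB SPL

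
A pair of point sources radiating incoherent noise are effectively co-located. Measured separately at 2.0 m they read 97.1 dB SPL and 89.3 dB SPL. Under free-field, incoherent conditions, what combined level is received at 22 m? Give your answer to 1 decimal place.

76.9 dB SPL

Combined at 2.0 m: 10·log₁₀(10^(97.1/10)+10^(89.3/10)) = 97.77 dB SPL.
Then apply −20·log₁₀(22/2.0) = -20.83 dB → 76.9 dB SPL.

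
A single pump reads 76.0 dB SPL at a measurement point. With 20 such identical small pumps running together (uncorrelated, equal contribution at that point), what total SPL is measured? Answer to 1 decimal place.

20 equal incoherent sources raise the level by 10·log₁₀(20) = 13.01 dB.
L_total = 76.0 + 13.01 = 89.0 dB SPL.

89.0 dB SPL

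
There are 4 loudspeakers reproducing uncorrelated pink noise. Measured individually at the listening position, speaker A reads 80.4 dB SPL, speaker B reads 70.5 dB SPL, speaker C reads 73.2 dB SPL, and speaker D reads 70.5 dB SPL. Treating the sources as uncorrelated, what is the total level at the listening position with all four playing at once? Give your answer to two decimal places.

Add the sources as powers (linear), then convert back to dB:
L_total = 10·log₁₀(10^(80.4/10) + 10^(70.5/10) + 10^(73.2/10) + 10^(70.5/10)) = 10·log₁₀(153000000) = 81.85 dB SPL.

81.85 dB SPL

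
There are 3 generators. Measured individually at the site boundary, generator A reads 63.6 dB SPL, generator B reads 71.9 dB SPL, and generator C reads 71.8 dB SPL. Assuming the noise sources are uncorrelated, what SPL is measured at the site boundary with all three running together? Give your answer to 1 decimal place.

Uncorrelated sources add in intensity (power), not in dB.
L_total = 10·log₁₀(10^(63.6/10) + 10^(71.9/10) + 10^(71.8/10)) = 10·log₁₀(32910000) = 75.2 dB SPL.

75.2 dB SPL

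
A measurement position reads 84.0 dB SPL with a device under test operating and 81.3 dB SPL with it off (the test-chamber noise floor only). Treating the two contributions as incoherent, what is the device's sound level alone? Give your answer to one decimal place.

Background correction is a power subtraction:
L_src = 10·log₁₀(10^(84.0/10) − 10^(81.3/10)) = 10·log₁₀(116300000) = 80.7 dB SPL.

80.7 dB SPL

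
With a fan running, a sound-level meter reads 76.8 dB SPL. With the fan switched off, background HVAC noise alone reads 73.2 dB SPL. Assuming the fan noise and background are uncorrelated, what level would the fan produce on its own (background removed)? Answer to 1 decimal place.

74.3 dB SPL

Subtract intensities: L_src = 10·log₁₀(10^(L_total/10) − 10^(L_bg/10)).
L_src = 10·log₁₀(10^(76.8/10) − 10^(73.2/10)) = 10·log₁₀(26970000) = 74.3 dB SPL.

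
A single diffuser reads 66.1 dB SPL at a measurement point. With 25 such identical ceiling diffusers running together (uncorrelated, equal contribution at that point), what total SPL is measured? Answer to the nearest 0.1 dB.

25 equal incoherent sources raise the level by 10·log₁₀(25) = 13.98 dB.
L_total = 66.1 + 13.98 = 80.1 dB SPL.

80.1 dB SPL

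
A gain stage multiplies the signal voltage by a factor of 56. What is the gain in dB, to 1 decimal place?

Voltage ratio → dB uses the 20·log₁₀ form:
20·log₁₀(56) = 35.0 dB.

35.0 dB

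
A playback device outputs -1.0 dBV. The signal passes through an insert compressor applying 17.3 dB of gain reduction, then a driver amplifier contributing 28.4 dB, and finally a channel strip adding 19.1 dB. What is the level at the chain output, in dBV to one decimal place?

+29.2 dBV

Gain stages sum in dB:
-1.0 − 17.3 + 28.4 + 19.1 = +29.2 dBV.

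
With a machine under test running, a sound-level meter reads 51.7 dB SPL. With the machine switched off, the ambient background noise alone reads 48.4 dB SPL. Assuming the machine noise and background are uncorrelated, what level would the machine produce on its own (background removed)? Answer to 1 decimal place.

Subtract intensities: L_src = 10·log₁₀(10^(L_total/10) − 10^(L_bg/10)).
L_src = 10·log₁₀(10^(51.7/10) − 10^(48.4/10)) = 10·log₁₀(78730) = 49.0 dB SPL.

49.0 dB SPL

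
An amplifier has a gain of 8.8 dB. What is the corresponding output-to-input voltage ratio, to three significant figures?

2.75

Voltage ratio = 10^(dB/20).
10^(8.8/20) = 10^(0.4400) = 2.75.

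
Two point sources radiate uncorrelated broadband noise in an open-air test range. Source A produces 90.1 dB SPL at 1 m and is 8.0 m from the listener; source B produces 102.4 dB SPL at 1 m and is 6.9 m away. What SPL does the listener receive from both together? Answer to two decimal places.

85.81 dB SPL

At the listener: L_A = 90.1 − 20·log₁₀(8.0) = 72.038 dB; L_B = 102.4 − 20·log₁₀(6.9) = 85.623 dB.
Combined: 10·log₁₀(10^(72.038/10)+10^(85.623/10)) = 85.81 dB SPL.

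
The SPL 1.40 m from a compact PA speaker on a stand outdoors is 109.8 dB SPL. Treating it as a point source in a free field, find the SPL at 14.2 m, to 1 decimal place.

89.7 dB SPL

For a point source in a free field, ΔL = −20·log₁₀(d₂/d₁).
ΔL = −20·log₁₀(14.2/1.40) = -20.12 dB, so L₂ = 109.8 + (-20.12) = 89.7 dB SPL.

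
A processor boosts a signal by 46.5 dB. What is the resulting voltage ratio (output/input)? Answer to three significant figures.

211

Voltage ratio = 10^(dB/20).
10^(46.5/20) = 10^(2.325) = 211.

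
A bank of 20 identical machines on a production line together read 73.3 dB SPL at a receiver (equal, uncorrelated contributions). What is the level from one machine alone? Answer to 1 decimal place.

20 equal incoherent sources add 10·log₁₀(20) = 13.01 dB over one source.
L_one = 73.3 − 13.01 = 60.3 dB SPL.

60.3 dB SPL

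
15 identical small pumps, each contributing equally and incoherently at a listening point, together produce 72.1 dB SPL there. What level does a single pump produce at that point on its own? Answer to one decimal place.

15 equal incoherent sources add 10·log₁₀(15) = 11.76 dB over one source.
L_one = 72.1 − 11.76 = 60.3 dB SPL.

60.3 dB SPL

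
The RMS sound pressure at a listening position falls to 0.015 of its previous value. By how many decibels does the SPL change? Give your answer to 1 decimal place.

-36.5 dB

Sound pressure is an amplitude quantity: ΔL = 20·log₁₀(p₂/p₁).
20·log₁₀(0.015) = -36.5 dB.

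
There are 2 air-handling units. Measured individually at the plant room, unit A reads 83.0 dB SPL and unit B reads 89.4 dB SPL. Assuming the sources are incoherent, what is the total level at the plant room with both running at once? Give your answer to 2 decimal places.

90.30 dB SPL

Incoherent sources sum as intensities:
L_total = 10·log₁₀(10^(83.0/10) + 10^(89.4/10)) = 10·log₁₀(1070000000) = 90.30 dB SPL.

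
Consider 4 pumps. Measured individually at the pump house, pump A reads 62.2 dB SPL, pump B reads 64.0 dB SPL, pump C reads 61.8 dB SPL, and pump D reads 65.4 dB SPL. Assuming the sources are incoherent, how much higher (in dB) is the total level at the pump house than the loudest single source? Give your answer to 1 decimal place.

4.2 dB

Uncorrelated sources add in intensity (power), not in dB.
L_total = 10·log₁₀(10^(62.2/10) + 10^(64.0/10) + 10^(61.8/10) + 10^(65.4/10)) = 69.62 dB SPL.
Excess over the loudest (65.4 dB): 69.62 − 65.4 = 4.2 dB.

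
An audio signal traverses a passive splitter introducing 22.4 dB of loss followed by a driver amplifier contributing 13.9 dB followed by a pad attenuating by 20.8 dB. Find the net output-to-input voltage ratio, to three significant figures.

0.0343

Net gain = (−22.4) + 13.9 + (−20.8) = -29.3 dB.
Voltage ratio = 10^(-29.3/20) = 0.0343.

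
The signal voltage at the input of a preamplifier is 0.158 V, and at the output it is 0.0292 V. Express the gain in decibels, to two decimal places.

-14.67 dB

Voltage is an amplitude quantity, so gain = 20·log₁₀(V_out/V_in).
20·log₁₀(0.0292/0.158) = 20·log₁₀(0.1848) = -14.67 dB.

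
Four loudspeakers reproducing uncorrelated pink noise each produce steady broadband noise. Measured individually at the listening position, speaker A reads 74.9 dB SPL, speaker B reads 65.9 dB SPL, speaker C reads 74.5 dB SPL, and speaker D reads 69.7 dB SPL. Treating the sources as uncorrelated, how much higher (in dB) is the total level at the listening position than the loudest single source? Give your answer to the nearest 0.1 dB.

3.7 dB

Uncorrelated sources add in intensity (power), not in dB.
L_total = 10·log₁₀(10^(74.9/10) + 10^(65.9/10) + 10^(74.5/10) + 10^(69.7/10)) = 78.59 dB SPL.
Excess over the loudest (74.9 dB): 78.59 − 74.9 = 3.7 dB.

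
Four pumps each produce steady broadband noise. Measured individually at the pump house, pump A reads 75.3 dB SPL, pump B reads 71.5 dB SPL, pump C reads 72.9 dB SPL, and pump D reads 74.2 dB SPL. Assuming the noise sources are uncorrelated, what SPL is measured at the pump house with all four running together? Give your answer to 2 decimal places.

Incoherent sources sum as intensities:
L_total = 10·log₁₀(10^(75.3/10) + 10^(71.5/10) + 10^(72.9/10) + 10^(74.2/10)) = 10·log₁₀(93810000) = 79.72 dB SPL.

79.72 dB SPL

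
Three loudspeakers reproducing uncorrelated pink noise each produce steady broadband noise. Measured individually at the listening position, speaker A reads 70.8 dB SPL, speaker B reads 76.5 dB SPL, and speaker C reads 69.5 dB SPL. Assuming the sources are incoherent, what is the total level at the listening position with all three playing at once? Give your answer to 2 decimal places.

Add the sources as powers (linear), then convert back to dB:
L_total = 10·log₁₀(10^(70.8/10) + 10^(76.5/10) + 10^(69.5/10)) = 10·log₁₀(65600000) = 78.17 dB SPL.

78.17 dB SPL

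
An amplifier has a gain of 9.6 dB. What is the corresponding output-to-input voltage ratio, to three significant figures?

3.02

Voltage ratio = 10^(dB/20).
10^(9.6/20) = 10^(0.4800) = 3.02.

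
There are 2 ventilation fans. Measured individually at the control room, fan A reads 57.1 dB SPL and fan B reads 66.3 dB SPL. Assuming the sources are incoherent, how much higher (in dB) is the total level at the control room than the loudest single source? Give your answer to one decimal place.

Incoherent sources sum as intensities:
L_total = 10·log₁₀(10^(57.1/10) + 10^(66.3/10)) = 66.79 dB SPL.
Excess over the loudest (66.3 dB): 66.79 − 66.3 = 0.5 dB.

0.5 dB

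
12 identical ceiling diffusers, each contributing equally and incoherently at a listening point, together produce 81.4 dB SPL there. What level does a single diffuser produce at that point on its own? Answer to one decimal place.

12 equal incoherent sources add 10·log₁₀(12) = 10.79 dB over one source.
L_one = 81.4 − 10.79 = 70.6 dB SPL.

70.6 dB SPL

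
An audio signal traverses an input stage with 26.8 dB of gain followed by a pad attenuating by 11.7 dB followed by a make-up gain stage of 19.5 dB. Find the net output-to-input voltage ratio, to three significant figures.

Net gain = 26.8 + (−11.7) + 19.5 = 34.6 dB.
Voltage ratio = 10^(34.6/20) = 53.7.

53.7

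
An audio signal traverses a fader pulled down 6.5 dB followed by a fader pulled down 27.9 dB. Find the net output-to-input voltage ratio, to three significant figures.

0.0191

Net gain = (−6.5) + (−27.9) = -34.4 dB.
Voltage ratio = 10^(-34.4/20) = 0.0191.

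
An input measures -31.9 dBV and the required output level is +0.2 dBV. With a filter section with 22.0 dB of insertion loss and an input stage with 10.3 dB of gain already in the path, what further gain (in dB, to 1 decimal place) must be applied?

43.8 dB

The required make-up gain is the shortfall in the dB sum.
G = +0.2 − (-31.9) + 22.0 − 10.3 = 43.8 dB.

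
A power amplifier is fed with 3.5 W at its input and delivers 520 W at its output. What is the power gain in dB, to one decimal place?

21.7 dB

For a power ratio, dB = 10·log₁₀(P₂/P₁).
10·log₁₀(520/3.5) = 10·log₁₀(148.6) = 21.7 dB.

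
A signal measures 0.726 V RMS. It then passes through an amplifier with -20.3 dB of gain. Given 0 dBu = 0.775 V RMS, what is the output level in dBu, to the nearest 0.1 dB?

-20.9 dBu

Input level: 20·log₁₀(0.726/0.775) = -0.57 dBu.
Output: -0.57 − 20.3 = -20.9 dBu.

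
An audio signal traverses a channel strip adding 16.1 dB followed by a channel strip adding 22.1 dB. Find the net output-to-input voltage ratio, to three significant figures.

Net gain = 16.1 + 22.1 = 38.2 dB.
Voltage ratio = 10^(38.2/20) = 81.3.

81.3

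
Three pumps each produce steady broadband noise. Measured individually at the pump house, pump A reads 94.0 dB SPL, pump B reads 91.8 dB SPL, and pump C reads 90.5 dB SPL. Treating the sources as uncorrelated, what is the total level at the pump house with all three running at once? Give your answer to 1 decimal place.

Incoherent sources sum as intensities:
L_total = 10·log₁₀(10^(94.0/10) + 10^(91.8/10) + 10^(90.5/10)) = 10·log₁₀(5147000000) = 97.1 dB SPL.

97.1 dB SPL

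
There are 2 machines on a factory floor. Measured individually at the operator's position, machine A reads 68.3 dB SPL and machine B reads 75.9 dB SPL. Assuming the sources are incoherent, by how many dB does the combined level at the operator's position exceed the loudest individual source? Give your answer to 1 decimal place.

0.7 dB

Add the sources as powers (linear), then convert back to dB:
L_total = 10·log₁₀(10^(68.3/10) + 10^(75.9/10)) = 76.60 dB SPL.
Excess over the loudest (75.9 dB): 76.60 − 75.9 = 0.7 dB.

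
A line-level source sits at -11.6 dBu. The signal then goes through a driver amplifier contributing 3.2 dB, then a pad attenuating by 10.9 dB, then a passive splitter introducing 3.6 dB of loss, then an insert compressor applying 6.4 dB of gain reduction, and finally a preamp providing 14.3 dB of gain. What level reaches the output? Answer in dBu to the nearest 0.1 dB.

Gain stages sum in dB:
-11.6 + 3.2 − 10.9 − 3.6 − 6.4 + 14.3 = -15.0 dBu.

-15.0 dBu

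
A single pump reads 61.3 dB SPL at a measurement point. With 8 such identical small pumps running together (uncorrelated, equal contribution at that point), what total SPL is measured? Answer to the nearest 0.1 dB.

70.3 dB SPL

8 equal incoherent sources raise the level by 10·log₁₀(8) = 9.03 dB.
L_total = 61.3 + 9.03 = 70.3 dB SPL.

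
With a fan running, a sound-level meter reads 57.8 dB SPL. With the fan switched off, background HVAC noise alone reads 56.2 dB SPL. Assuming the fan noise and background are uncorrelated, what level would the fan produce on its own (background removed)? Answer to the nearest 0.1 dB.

52.7 dB SPL

Remove the background by subtracting linear intensities:
L_src = 10·log₁₀(10^(57.8/10) − 10^(56.2/10)) = 10·log₁₀(185700) = 52.7 dB SPL.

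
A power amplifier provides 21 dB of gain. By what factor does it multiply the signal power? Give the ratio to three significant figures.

Power ratio = 10^(dB/10).
10^(21/10) = 10^(2.100) = 126.

126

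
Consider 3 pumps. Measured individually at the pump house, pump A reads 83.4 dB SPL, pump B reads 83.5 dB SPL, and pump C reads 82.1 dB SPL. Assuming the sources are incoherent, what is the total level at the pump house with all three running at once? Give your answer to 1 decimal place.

Add the sources as powers (linear), then convert back to dB:
L_total = 10·log₁₀(10^(83.4/10) + 10^(83.5/10) + 10^(82.1/10)) = 10·log₁₀(604800000) = 87.8 dB SPL.

87.8 dB SPL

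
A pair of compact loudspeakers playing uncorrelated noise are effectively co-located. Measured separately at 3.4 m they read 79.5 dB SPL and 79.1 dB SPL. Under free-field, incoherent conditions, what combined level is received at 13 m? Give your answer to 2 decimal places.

70.67 dB SPL

Combined at 3.4 m: 10·log₁₀(10^(79.5/10)+10^(79.1/10)) = 82.315 dB SPL.
Then apply −20·log₁₀(13/3.4) = -11.649 dB → 70.67 dB SPL.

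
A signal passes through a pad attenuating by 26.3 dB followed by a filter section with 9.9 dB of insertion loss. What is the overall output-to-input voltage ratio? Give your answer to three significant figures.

0.0155

Net gain = (−26.3) + (−9.9) = -36.2 dB.
Voltage ratio = 10^(-36.2/20) = 0.0155.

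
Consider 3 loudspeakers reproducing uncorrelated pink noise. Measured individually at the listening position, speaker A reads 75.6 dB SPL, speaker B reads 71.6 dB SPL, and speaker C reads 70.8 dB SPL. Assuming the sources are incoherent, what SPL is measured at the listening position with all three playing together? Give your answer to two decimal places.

Incoherent sources sum as intensities:
L_total = 10·log₁₀(10^(75.6/10) + 10^(71.6/10) + 10^(70.8/10)) = 10·log₁₀(62780000) = 77.98 dB SPL.

77.98 dB SPL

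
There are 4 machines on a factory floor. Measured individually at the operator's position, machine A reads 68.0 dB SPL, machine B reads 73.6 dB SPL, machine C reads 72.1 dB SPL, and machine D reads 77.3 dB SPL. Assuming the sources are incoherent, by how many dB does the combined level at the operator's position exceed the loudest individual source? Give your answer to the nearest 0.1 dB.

Uncorrelated sources add in intensity (power), not in dB.
L_total = 10·log₁₀(10^(68.0/10) + 10^(73.6/10) + 10^(72.1/10) + 10^(77.3/10)) = 79.96 dB SPL.
Excess over the loudest (77.3 dB): 79.96 − 77.3 = 2.7 dB.

2.7 dB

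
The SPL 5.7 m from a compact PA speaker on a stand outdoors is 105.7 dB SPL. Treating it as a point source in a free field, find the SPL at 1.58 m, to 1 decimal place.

Inverse-square spreading gives ΔL = −20·log₁₀(d₂/d₁).
ΔL = −20·log₁₀(1.58/5.7) = 11.14 dB, so L₂ = 105.7 + (11.14) = 116.8 dB SPL.

116.8 dB SPL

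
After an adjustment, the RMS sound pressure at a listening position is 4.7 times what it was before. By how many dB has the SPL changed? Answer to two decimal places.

13.44 dB

Sound pressure is an amplitude quantity: ΔL = 20·log₁₀(p₂/p₁).
20·log₁₀(4.7) = 13.44 dB.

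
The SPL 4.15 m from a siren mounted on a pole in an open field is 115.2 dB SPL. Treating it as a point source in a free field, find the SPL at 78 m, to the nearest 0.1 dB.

89.7 dB SPL

For a point source in a free field, ΔL = −20·log₁₀(d₂/d₁).
ΔL = −20·log₁₀(78/4.15) = -25.48 dB, so L₂ = 115.2 + (-25.48) = 89.7 dB SPL.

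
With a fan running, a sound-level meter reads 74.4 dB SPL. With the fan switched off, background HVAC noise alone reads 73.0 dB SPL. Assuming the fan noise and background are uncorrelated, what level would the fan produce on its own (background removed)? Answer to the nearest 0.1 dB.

Remove the background by subtracting linear intensities:
L_src = 10·log₁₀(10^(74.4/10) − 10^(73.0/10)) = 10·log₁₀(7590000) = 68.8 dB SPL.

68.8 dB SPL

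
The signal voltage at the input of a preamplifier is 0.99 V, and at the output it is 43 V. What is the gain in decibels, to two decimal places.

Voltage is an amplitude quantity, so gain = 20·log₁₀(V_out/V_in).
20·log₁₀(43/0.99) = 20·log₁₀(43.43) = 32.76 dB.

32.76 dB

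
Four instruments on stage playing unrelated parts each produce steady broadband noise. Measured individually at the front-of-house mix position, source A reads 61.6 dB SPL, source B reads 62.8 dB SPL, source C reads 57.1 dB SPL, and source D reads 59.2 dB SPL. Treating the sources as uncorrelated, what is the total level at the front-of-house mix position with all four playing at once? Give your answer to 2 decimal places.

Add the sources as powers (linear), then convert back to dB:
L_total = 10·log₁₀(10^(61.6/10) + 10^(62.8/10) + 10^(57.1/10) + 10^(59.2/10)) = 10·log₁₀(4696000) = 66.72 dB SPL.

66.72 dB SPL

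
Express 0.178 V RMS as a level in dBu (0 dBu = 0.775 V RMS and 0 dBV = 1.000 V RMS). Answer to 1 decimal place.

dBu = 20·log₁₀(V / 0.775 V).
20·log₁₀(0.178/0.775) = -12.8 dBu.

-12.8 dBu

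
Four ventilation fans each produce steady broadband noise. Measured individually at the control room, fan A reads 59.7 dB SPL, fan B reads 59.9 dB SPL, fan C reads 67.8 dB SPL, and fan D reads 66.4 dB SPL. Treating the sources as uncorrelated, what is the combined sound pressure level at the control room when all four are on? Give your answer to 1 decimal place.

Incoherent sources sum as intensities:
L_total = 10·log₁₀(10^(59.7/10) + 10^(59.9/10) + 10^(67.8/10) + 10^(66.4/10)) = 10·log₁₀(12300000) = 70.9 dB SPL.

70.9 dB SPL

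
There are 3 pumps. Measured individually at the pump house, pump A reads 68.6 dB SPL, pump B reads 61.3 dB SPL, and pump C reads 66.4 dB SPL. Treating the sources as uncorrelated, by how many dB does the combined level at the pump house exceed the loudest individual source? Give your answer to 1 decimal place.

Uncorrelated sources add in intensity (power), not in dB.
L_total = 10·log₁₀(10^(68.6/10) + 10^(61.3/10) + 10^(66.4/10)) = 71.13 dB SPL.
Excess over the loudest (68.6 dB): 71.13 − 68.6 = 2.5 dB.

2.5 dB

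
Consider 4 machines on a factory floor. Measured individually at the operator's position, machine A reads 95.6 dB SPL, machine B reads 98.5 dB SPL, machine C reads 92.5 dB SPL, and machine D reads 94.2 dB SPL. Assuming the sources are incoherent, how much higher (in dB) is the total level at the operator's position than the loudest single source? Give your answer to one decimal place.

Add the sources as powers (linear), then convert back to dB:
L_total = 10·log₁₀(10^(95.6/10) + 10^(98.5/10) + 10^(92.5/10) + 10^(94.2/10)) = 101.80 dB SPL.
Excess over the loudest (98.5 dB): 101.80 − 98.5 = 3.3 dB.

3.3 dB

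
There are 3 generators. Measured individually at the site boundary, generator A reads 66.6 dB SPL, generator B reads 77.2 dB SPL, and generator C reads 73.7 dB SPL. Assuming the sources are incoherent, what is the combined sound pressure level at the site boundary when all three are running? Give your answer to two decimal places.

Add the sources as powers (linear), then convert back to dB:
L_total = 10·log₁₀(10^(66.6/10) + 10^(77.2/10) + 10^(73.7/10)) = 10·log₁₀(80490000) = 79.06 dB SPL.

79.06 dB SPL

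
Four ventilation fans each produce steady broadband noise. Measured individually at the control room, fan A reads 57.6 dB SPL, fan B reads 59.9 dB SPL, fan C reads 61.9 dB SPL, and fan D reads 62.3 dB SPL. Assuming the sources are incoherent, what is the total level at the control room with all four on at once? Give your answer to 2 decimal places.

66.81 dB SPL

Uncorrelated sources add in intensity (power), not in dB.
L_total = 10·log₁₀(10^(57.6/10) + 10^(59.9/10) + 10^(61.9/10) + 10^(62.3/10)) = 10·log₁₀(4800000) = 66.81 dB SPL.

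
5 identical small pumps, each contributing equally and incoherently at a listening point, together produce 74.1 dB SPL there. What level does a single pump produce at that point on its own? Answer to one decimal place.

67.1 dB SPL

5 equal incoherent sources add 10·log₁₀(5) = 6.99 dB over one source.
L_one = 74.1 − 6.99 = 67.1 dB SPL.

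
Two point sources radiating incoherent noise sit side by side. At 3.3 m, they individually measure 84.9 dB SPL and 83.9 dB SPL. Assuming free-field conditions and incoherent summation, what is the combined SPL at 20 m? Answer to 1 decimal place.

Combined at 3.3 m: 10·log₁₀(10^(84.9/10)+10^(83.9/10)) = 87.44 dB SPL.
Then apply −20·log₁₀(20/3.3) = -15.65 dB → 71.8 dB SPL.

71.8 dB SPL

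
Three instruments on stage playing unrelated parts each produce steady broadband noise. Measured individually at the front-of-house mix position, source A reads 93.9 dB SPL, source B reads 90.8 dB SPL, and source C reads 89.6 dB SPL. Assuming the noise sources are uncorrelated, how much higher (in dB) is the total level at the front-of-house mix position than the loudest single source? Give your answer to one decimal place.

Incoherent sources sum as intensities:
L_total = 10·log₁₀(10^(93.9/10) + 10^(90.8/10) + 10^(89.6/10)) = 96.60 dB SPL.
Excess over the loudest (93.9 dB): 96.60 − 93.9 = 2.7 dB.

2.7 dB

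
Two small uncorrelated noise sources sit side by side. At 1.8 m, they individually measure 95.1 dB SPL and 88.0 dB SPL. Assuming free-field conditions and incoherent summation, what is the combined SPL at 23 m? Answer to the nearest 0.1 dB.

Combined at 1.8 m: 10·log₁₀(10^(95.1/10)+10^(88.0/10)) = 95.87 dB SPL.
Then apply −20·log₁₀(23/1.8) = -22.13 dB → 73.7 dB SPL.

73.7 dB SPL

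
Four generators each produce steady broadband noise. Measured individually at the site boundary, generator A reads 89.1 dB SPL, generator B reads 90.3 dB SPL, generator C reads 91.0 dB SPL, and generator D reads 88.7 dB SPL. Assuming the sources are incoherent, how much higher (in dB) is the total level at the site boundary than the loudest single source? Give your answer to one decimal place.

4.9 dB

Uncorrelated sources add in intensity (power), not in dB.
L_total = 10·log₁₀(10^(89.1/10) + 10^(90.3/10) + 10^(91.0/10) + 10^(88.7/10)) = 95.89 dB SPL.
Excess over the loudest (91.0 dB): 95.89 − 91.0 = 4.9 dB.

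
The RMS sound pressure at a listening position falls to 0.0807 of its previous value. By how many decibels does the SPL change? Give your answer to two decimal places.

Sound pressure is an amplitude quantity: ΔL = 20·log₁₀(p₂/p₁).
20·log₁₀(0.0807) = -21.86 dB.

-21.86 dB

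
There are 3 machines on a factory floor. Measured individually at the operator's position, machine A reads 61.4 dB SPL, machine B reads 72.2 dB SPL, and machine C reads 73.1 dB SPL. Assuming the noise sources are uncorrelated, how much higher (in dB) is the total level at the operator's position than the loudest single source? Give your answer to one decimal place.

Uncorrelated sources add in intensity (power), not in dB.
L_total = 10·log₁₀(10^(61.4/10) + 10^(72.2/10) + 10^(73.1/10)) = 75.84 dB SPL.
Excess over the loudest (73.1 dB): 75.84 − 73.1 = 2.7 dB.

2.7 dB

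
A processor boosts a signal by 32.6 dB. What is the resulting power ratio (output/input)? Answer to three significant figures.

1820

Power ratio = 10^(dB/10).
10^(32.6/10) = 10^(3.260) = 1820.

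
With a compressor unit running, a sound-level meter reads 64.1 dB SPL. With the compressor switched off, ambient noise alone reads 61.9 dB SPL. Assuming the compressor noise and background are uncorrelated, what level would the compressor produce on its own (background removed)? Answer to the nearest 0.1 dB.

Background correction is a power subtraction:
L_src = 10·log₁₀(10^(64.1/10) − 10^(61.9/10)) = 10·log₁₀(1022000) = 60.1 dB SPL.

60.1 dB SPL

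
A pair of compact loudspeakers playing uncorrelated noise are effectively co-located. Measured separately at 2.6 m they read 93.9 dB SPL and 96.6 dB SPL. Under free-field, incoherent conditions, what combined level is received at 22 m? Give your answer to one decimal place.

79.9 dB SPL

Combined at 2.6 m: 10·log₁₀(10^(93.9/10)+10^(96.6/10)) = 98.47 dB SPL.
Then apply −20·log₁₀(22/2.6) = -18.55 dB → 79.9 dB SPL.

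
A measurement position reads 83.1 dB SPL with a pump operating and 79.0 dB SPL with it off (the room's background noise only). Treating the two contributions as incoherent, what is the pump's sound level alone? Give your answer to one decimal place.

81.0 dB SPL

Subtract intensities: L_src = 10·log₁₀(10^(L_total/10) − 10^(L_bg/10)).
L_src = 10·log₁₀(10^(83.1/10) − 10^(79.0/10)) = 10·log₁₀(124700000) = 81.0 dB SPL.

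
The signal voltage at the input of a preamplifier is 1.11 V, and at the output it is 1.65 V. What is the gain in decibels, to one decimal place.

Voltage is an amplitude quantity, so gain = 20·log₁₀(V_out/V_in).
20·log₁₀(1.65/1.11) = 20·log₁₀(1.486) = 3.4 dB.

3.4 dB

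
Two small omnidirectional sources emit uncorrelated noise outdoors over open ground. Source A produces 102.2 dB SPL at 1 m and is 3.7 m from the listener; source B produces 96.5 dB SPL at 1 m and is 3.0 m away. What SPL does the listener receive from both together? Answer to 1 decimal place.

At the listener: L_A = 102.2 − 20·log₁₀(3.7) = 90.84 dB; L_B = 96.5 − 20·log₁₀(3.0) = 86.96 dB.
Combined: 10·log₁₀(10^(90.84/10)+10^(86.96/10)) = 92.3 dB SPL.

92.3 dB SPL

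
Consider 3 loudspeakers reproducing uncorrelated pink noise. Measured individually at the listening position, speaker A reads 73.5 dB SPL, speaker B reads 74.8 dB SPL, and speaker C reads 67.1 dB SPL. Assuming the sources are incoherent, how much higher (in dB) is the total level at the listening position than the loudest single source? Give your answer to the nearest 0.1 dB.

Uncorrelated sources add in intensity (power), not in dB.
L_total = 10·log₁₀(10^(73.5/10) + 10^(74.8/10) + 10^(67.1/10)) = 77.61 dB SPL.
Excess over the loudest (74.8 dB): 77.61 − 74.8 = 2.8 dB.

2.8 dB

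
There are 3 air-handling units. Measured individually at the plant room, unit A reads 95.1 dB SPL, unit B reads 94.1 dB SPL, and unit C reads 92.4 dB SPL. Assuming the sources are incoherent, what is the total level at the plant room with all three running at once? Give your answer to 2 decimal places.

Incoherent sources sum as intensities:
L_total = 10·log₁₀(10^(95.1/10) + 10^(94.1/10) + 10^(92.4/10)) = 10·log₁₀(7544000000) = 98.78 dB SPL.

98.78 dB SPL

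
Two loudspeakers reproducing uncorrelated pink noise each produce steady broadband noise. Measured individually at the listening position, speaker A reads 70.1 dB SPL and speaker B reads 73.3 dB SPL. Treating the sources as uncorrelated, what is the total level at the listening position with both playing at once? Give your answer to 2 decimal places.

75.00 dB SPL

Add the sources as powers (linear), then convert back to dB:
L_total = 10·log₁₀(10^(70.1/10) + 10^(73.3/10)) = 10·log₁₀(31610000) = 75.00 dB SPL.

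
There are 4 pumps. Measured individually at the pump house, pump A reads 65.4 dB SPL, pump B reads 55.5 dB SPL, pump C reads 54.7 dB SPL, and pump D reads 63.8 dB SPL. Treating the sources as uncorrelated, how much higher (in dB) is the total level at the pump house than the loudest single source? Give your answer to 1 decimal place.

Incoherent sources sum as intensities:
L_total = 10·log₁₀(10^(65.4/10) + 10^(55.5/10) + 10^(54.7/10) + 10^(63.8/10)) = 68.14 dB SPL.
Excess over the loudest (65.4 dB): 68.14 − 65.4 = 2.7 dB.

2.7 dB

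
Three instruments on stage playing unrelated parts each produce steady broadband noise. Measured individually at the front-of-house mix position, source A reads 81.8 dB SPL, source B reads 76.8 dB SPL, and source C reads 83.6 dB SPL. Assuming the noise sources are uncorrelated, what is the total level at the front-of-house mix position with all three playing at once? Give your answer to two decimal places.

86.32 dB SPL

Incoherent sources sum as intensities:
L_total = 10·log₁₀(10^(81.8/10) + 10^(76.8/10) + 10^(83.6/10)) = 10·log₁₀(428300000) = 86.32 dB SPL.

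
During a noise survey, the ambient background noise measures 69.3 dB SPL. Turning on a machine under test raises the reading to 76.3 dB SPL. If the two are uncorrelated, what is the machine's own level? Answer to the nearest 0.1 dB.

Subtract intensities: L_src = 10·log₁₀(10^(L_total/10) − 10^(L_bg/10)).
L_src = 10·log₁₀(10^(76.3/10) − 10^(69.3/10)) = 10·log₁₀(34150000) = 75.3 dB SPL.

75.3 dB SPL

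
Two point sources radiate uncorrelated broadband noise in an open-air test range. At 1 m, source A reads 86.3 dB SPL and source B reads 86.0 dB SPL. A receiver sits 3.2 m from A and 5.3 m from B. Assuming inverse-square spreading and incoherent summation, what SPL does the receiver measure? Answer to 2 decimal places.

At the listener: L_A = 86.3 − 20·log₁₀(3.2) = 76.197 dB; L_B = 86.0 − 20·log₁₀(5.3) = 71.514 dB.
Combined: 10·log₁₀(10^(76.197/10)+10^(71.514/10)) = 77.47 dB SPL.

77.47 dB SPL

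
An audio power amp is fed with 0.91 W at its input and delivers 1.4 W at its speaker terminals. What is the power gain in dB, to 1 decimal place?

Power is a power quantity, so gain = 10·log₁₀(P_out/P_in).
10·log₁₀(1.4/0.91) = 10·log₁₀(1.538) = 1.9 dB.

1.9 dB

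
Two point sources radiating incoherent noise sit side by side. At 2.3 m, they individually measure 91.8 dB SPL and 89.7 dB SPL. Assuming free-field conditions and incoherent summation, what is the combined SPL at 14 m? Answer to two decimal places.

Combined at 2.3 m: 10·log₁₀(10^(91.8/10)+10^(89.7/10)) = 93.886 dB SPL.
Then apply −20·log₁₀(14/2.3) = -15.688 dB → 78.20 dB SPL.

78.20 dB SPL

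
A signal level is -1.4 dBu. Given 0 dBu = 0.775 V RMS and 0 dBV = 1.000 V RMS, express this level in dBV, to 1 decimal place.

The offset between the scales is 20·log₁₀(0.775/1.000) = −2.214 dB.
So dBV = -1.4 − 2.214 = -3.6 dBV.

-3.6 dBV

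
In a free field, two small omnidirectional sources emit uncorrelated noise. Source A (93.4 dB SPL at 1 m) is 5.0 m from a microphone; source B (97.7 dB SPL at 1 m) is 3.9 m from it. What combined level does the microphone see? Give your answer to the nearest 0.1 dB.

86.8 dB SPL

At the listener: L_A = 93.4 − 20·log₁₀(5.0) = 79.42 dB; L_B = 97.7 − 20·log₁₀(3.9) = 85.88 dB.
Combined: 10·log₁₀(10^(79.42/10)+10^(85.88/10)) = 86.8 dB SPL.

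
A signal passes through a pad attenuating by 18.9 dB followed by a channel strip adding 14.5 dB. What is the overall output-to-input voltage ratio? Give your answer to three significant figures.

Net gain = (−18.9) + 14.5 = -4.4 dB.
Voltage ratio = 10^(-4.4/20) = 0.603.

0.603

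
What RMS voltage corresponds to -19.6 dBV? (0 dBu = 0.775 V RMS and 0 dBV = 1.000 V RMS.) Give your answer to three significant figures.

V = 1.000 V × 10^(-19.6/20).
= 1.000 × 0.1047 = 0.105 V.

0.105 V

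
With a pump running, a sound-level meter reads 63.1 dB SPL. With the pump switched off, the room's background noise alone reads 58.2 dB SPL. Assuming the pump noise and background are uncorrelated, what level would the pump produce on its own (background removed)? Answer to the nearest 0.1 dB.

Remove the background by subtracting linear intensities:
L_src = 10·log₁₀(10^(63.1/10) − 10^(58.2/10)) = 10·log₁₀(1381000) = 61.4 dB SPL.

61.4 dB SPL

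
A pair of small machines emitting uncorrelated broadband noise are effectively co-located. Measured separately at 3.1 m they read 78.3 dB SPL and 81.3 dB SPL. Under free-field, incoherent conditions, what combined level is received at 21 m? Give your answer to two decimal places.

Combined at 3.1 m: 10·log₁₀(10^(78.3/10)+10^(81.3/10)) = 83.064 dB SPL.
Then apply −20·log₁₀(21/3.1) = -16.617 dB → 66.45 dB SPL.

66.45 dB SPL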